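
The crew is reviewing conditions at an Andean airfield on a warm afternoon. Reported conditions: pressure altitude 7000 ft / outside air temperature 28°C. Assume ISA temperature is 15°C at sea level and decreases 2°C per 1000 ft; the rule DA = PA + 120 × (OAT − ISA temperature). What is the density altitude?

10240 ft

ISA temperature at 7000 ft = 15 − 2 × (7000/1000) = 1°C.
ISA deviation = 28 − 1 = +27°C.
Density altitude = 7000 + 120 × (27) = 7000 + (+3240) = 10240 ft.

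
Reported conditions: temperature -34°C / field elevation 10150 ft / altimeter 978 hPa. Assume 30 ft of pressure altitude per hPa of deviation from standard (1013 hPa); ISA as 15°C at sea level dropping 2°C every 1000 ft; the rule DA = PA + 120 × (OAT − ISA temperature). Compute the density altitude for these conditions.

Pressure altitude = 10150 + (1013 − 978) × 30 = 10150 + (+1050) = 11200 ft.
ISA temperature at 11200 ft = 15 − 2 × (11200/1000) = -7.4°C.
ISA deviation = -34 − (-7.4) = -26.6°C.
Density altitude = 11200 + 120 × (-26.6) = 8008 ft.

8008 ft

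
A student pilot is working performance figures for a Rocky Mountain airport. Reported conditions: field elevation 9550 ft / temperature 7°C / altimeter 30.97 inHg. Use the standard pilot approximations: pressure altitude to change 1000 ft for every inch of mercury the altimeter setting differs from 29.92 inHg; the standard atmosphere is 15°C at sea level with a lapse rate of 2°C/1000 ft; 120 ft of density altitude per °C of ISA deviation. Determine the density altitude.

Pressure altitude = 9550 + (29.92 − 30.97) × 1000 = 9550 + (-1050) = 8500 ft.
ISA temperature at 8500 ft = 15 − 2 × (8500/1000) = -2°C.
ISA deviation = 7 − (-2) = +9°C.
Density altitude = 8500 + 120 × (9) = 9580 ft.

9580 ft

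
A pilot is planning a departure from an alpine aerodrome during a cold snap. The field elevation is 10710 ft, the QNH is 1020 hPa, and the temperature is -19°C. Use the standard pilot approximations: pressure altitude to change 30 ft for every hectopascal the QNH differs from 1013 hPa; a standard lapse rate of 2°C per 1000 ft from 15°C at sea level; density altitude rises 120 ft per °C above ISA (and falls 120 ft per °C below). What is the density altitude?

Pressure altitude = 10710 + (1013 − 1020) × 30 = 10710 + (-210) = 10500 ft.
ISA temperature at 10500 ft = 15 − 2 × (10500/1000) = -6°C.
ISA deviation = -19 − (-6) = -13°C.
Density altitude = 10500 + 120 × (-13) = 8940 ft.

8940 ft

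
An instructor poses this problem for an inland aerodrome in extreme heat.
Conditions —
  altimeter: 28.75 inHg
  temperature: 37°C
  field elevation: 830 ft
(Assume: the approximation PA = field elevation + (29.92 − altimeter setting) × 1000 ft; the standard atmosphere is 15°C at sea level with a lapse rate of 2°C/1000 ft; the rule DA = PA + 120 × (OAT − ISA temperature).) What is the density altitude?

Pressure altitude = 830 + (29.92 − 28.75) × 1000 = 830 + (+1170) = 2000 ft.
ISA temperature at 2000 ft = 15 − 2 × (2000/1000) = 11°C.
ISA deviation = 37 − 11 = +26°C.
Density altitude = 2000 + 120 × (26) = 5120 ft.

5120 ft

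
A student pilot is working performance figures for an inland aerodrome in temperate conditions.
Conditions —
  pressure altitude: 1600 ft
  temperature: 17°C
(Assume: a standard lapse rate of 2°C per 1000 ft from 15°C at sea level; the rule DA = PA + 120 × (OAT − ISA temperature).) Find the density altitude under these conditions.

ISA temperature at 1600 ft = 15 − 2 × (1600/1000) = 11.8°C.
ISA deviation = 17 − 11.8 = +5.2°C.
Density altitude = 1600 + 120 × (5.2) = 1600 + (+624) = 2224 ft.

2224 ft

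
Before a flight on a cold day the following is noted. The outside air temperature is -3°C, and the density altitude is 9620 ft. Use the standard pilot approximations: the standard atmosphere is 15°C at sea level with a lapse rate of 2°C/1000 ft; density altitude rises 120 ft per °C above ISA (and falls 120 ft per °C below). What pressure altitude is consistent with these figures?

DA = PA + 120 × (OAT − (15 − 2·PA/1000)) = PA + 120·OAT − 1800 + 0.24·PA = 1.24·PA + 120·OAT − 1800.
So 1.24·PA = 9620 − 120 × (-3) + 1800 = 11780.
PA = 11780 / 1.24 = 9500 ft.

9500 ft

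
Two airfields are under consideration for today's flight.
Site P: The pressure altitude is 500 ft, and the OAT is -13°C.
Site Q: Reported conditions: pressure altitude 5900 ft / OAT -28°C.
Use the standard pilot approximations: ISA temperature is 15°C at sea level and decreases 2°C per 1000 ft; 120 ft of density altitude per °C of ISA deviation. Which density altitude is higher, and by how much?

Site P: ISA temp = 14°C, deviation -27°C, DA = 500 + 120 × (-27) = -2740 ft.
Site Q: ISA temp = 3.2°C, deviation -31.2°C, DA = 5900 + 120 × (-31.2) = 2156 ft.
Site Q is higher by 2156 − (-2740) = 4896 ft.

Site Q by 4896 ft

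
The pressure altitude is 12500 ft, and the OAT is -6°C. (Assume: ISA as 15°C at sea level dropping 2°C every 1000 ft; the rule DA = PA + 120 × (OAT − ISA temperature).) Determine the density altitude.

ISA temperature at 12500 ft = 15 − 2 × (12500/1000) = -10°C.
ISA deviation = -6 − (-10) = +4°C.
Density altitude = 12500 + 120 × (4) = 12500 + (+480) = 12980 ft.

12980 ft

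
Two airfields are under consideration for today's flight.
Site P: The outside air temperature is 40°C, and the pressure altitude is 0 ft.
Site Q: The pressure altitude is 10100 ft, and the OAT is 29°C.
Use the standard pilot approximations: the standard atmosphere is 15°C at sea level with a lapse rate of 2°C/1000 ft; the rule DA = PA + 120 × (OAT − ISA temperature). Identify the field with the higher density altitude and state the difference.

Site Q by 11204 ft

Site P: ISA temp = 15°C, deviation +25°C, DA = 0 + 120 × 25 = 3000 ft.
Site Q: ISA temp = -5.2°C, deviation +34.2°C, DA = 10100 + 120 × 34.2 = 14204 ft.
Site Q is higher by 14204 − 3000 = 11204 ft.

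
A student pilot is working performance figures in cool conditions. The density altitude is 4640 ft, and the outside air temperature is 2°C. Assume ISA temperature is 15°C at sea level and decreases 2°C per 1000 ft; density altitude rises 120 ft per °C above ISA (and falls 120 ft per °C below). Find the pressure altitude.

DA = PA + 120 × (OAT − (15 − 2·PA/1000)) = PA + 120·OAT − 1800 + 0.24·PA = 1.24·PA + 120·OAT − 1800.
So 1.24·PA = 4640 − 120 × 2 + 1800 = 6200.
PA = 6200 / 1.24 = 5000 ft.

5000 ft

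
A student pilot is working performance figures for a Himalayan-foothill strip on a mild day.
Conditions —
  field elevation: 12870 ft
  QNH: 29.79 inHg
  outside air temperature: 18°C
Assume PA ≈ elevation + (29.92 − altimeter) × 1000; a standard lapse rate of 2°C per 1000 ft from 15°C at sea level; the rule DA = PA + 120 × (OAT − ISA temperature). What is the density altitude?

Pressure altitude = 12870 + (29.92 − 29.79) × 1000 = 12870 + (+130) = 13000 ft.
ISA temperature at 13000 ft = 15 − 2 × (13000/1000) = -11°C.
ISA deviation = 18 − (-11) = +29°C.
Density altitude = 13000 + 120 × (29) = 16480 ft.

16480 ft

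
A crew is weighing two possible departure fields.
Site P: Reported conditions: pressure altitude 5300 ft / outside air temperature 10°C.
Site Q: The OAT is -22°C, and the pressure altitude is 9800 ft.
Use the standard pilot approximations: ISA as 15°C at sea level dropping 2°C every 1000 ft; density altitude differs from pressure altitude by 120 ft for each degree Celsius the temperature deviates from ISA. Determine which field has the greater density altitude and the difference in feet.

Site Q by 1740 ft

Site P: ISA temp = 4.4°C, deviation +5.6°C, DA = 5300 + 120 × 5.6 = 5972 ft.
Site Q: ISA temp = -4.6°C, deviation -17.4°C, DA = 9800 + 120 × (-17.4) = 7712 ft.
Site Q is higher by 7712 − 5972 = 1740 ft.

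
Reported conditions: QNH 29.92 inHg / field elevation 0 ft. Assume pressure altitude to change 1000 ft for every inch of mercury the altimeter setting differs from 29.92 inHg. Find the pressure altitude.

Pressure correction = (29.92 − 29.92) × 1000 = 0 ft.
Pressure altitude = 0 + (0) = 0 ft.

0 ft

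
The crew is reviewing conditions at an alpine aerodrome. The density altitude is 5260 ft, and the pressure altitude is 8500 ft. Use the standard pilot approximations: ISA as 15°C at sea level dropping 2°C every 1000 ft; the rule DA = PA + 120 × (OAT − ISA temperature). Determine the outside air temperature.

-29°C

Density altitude − pressure altitude = 5260 − 8500 = -3240 ft.
At 120 ft/°C that is an ISA deviation of -3240/120 = -27°C.
ISA temperature at 8500 ft = 15 − 2 × (8500/1000) = -2°C.
OAT = ISA + deviation = -2 + (-27) = -29°C.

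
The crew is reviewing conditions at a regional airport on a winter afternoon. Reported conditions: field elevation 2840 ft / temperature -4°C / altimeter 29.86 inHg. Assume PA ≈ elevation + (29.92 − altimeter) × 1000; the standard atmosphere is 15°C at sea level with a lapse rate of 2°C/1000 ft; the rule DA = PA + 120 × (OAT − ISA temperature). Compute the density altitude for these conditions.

1316 ft

Pressure altitude = 2840 + (29.92 − 29.86) × 1000 = 2840 + (+60) = 2900 ft.
ISA temperature at 2900 ft = 15 − 2 × (2900/1000) = 9.2°C.
ISA deviation = -4 − 9.2 = -13.2°C.
Density altitude = 2900 + 120 × (-13.2) = 1316 ft.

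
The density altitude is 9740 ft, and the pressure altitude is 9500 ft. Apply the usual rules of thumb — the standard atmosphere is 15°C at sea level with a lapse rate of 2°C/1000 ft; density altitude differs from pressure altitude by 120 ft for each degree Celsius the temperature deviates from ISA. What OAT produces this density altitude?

Density altitude − pressure altitude = 9740 − 9500 = +240 ft.
At 120 ft/°C that is an ISA deviation of 240/120 = +2°C.
ISA temperature at 9500 ft = 15 − 2 × (9500/1000) = -4°C.
OAT = ISA + deviation = -4 + (+2) = -2°C.

-2°C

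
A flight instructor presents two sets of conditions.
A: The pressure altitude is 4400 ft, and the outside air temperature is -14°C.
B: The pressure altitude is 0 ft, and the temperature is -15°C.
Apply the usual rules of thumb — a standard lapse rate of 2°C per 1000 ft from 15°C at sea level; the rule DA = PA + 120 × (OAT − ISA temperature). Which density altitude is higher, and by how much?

A by 5576 ft

A: ISA temp = 6.2°C, deviation -20.2°C, DA = 4400 + 120 × (-20.2) = 1976 ft.
B: ISA temp = 15°C, deviation -30°C, DA = 0 + 120 × (-30) = -3600 ft.
A is higher by 1976 − (-3600) = 5576 ft.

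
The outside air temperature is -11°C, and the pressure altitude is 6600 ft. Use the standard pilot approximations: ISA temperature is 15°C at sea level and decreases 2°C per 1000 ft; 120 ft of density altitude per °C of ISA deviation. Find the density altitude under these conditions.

5064 ft

ISA temperature at 6600 ft = 15 − 2 × (6600/1000) = 1.8°C.
ISA deviation = -11 − 1.8 = -12.8°C.
Density altitude = 6600 + 120 × (-12.8) = 6600 + (-1536) = 5064 ft.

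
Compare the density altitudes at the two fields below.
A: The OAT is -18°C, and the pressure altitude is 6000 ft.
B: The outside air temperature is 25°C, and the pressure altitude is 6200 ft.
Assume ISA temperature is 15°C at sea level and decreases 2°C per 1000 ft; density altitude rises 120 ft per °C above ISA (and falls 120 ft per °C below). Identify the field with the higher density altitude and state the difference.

A: ISA temp = 3°C, deviation -21°C, DA = 6000 + 120 × (-21) = 3480 ft.
B: ISA temp = 2.6°C, deviation +22.4°C, DA = 6200 + 120 × 22.4 = 8888 ft.
B is higher by 8888 − 3480 = 5408 ft.

B by 5408 ft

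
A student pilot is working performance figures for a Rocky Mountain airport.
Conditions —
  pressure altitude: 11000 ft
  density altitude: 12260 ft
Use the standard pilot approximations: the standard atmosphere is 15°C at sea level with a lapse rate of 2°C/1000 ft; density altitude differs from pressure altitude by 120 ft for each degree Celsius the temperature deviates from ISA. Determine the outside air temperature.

3.5°C

Density altitude − pressure altitude = 12260 − 11000 = +1260 ft.
At 120 ft/°C that is an ISA deviation of 1260/120 = +10.5°C.
ISA temperature at 11000 ft = 15 − 2 × (11000/1000) = -7°C.
OAT = ISA + deviation = -7 + (+10.5) = 3.5°C.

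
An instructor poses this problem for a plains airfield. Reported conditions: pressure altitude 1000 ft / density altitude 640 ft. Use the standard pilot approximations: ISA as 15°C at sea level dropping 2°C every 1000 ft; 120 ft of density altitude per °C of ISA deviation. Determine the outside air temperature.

Density altitude − pressure altitude = 640 − 1000 = -360 ft.
At 120 ft/°C that is an ISA deviation of -360/120 = -3°C.
ISA temperature at 1000 ft = 15 − 2 × (1000/1000) = 13°C.
OAT = ISA + deviation = 13 + (-3) = 10°C.

10°C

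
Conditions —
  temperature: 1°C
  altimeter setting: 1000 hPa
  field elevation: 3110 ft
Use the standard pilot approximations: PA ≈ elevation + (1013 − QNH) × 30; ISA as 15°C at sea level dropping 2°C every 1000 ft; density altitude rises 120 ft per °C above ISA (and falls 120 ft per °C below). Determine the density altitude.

Pressure altitude = 3110 + (1013 − 1000) × 30 = 3110 + (+390) = 3500 ft.
ISA temperature at 3500 ft = 15 − 2 × (3500/1000) = 8°C.
ISA deviation = 1 − 8 = -7°C.
Density altitude = 3500 + 120 × (-7) = 2660 ft.

2660 ft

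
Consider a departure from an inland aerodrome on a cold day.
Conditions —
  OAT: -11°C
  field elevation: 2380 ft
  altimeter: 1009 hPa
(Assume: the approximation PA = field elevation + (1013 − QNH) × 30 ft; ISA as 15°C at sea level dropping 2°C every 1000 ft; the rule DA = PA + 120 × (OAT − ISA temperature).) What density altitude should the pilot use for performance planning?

-20 ft

Pressure altitude = 2380 + (1013 − 1009) × 30 = 2380 + (+120) = 2500 ft.
ISA temperature at 2500 ft = 15 − 2 × (2500/1000) = 10°C.
ISA deviation = -11 − 10 = -21°C.
Density altitude = 2500 + 120 × (-21) = -20 ft.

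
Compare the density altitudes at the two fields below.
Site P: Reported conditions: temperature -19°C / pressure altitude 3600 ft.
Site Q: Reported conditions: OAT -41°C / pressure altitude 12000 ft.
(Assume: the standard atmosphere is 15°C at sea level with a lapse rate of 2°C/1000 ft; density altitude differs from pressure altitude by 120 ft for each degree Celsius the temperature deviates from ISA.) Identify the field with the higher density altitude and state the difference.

Site Q by 7776 ft

Site P: ISA temp = 7.8°C, deviation -26.8°C, DA = 3600 + 120 × (-26.8) = 384 ft.
Site Q: ISA temp = -9°C, deviation -32°C, DA = 12000 + 120 × (-32) = 8160 ft.
Site Q is higher by 8160 − 384 = 7776 ft.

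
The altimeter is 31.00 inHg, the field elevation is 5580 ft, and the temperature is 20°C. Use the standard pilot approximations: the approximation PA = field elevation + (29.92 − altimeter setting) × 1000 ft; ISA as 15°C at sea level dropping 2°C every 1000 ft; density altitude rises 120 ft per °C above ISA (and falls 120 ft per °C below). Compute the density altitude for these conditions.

6180 ft

Pressure altitude = 5580 + (29.92 − 31.00) × 1000 = 5580 + (-1080) = 4500 ft.
ISA temperature at 4500 ft = 15 − 2 × (4500/1000) = 6°C.
ISA deviation = 20 − 6 = +14°C.
Density altitude = 4500 + 120 × (14) = 6180 ft.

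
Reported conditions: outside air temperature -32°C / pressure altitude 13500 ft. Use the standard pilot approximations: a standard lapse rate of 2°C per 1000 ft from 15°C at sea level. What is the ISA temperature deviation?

ISA-20°C

ISA temperature at 13500 ft = 15 − 2 × (13500/1000) = -12°C.
Deviation = OAT − ISA = -32 − (-12) = -20°C.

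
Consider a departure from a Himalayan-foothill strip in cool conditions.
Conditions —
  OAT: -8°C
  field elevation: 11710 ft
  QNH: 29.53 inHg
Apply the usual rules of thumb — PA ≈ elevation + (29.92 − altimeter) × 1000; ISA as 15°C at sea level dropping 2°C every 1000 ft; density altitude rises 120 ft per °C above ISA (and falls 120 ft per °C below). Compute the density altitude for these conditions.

Pressure altitude = 11710 + (29.92 − 29.53) × 1000 = 11710 + (+390) = 12100 ft.
ISA temperature at 12100 ft = 15 − 2 × (12100/1000) = -9.2°C.
ISA deviation = -8 − (-9.2) = +1.2°C.
Density altitude = 12100 + 120 × (1.2) = 12244 ft.

12244 ft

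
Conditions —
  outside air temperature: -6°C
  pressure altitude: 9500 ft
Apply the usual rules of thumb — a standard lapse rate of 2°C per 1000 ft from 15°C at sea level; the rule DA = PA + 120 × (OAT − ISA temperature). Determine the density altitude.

ISA temperature at 9500 ft = 15 − 2 × (9500/1000) = -4°C.
ISA deviation = -6 − (-4) = -2°C.
Density altitude = 9500 + 120 × (-2) = 9500 + (-240) = 9260 ft.

9260 ft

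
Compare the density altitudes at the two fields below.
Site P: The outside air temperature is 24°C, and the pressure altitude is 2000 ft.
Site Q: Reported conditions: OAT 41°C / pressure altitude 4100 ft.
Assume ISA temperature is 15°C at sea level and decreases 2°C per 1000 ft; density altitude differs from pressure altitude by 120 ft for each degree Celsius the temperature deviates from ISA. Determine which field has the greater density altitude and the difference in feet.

Site Q by 4644 ft

Site P: ISA temp = 11°C, deviation +13°C, DA = 2000 + 120 × 13 = 3560 ft.
Site Q: ISA temp = 6.8°C, deviation +34.2°C, DA = 4100 + 120 × 34.2 = 8204 ft.
Site Q is higher by 8204 − 3560 = 4644 ft.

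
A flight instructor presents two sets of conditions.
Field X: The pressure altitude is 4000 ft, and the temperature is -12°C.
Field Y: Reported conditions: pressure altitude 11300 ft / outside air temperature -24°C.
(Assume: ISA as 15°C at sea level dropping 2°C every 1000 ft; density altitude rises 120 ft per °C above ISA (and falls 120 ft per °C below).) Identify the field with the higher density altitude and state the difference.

Field X: ISA temp = 7°C, deviation -19°C, DA = 4000 + 120 × (-19) = 1720 ft.
Field Y: ISA temp = -7.6°C, deviation -16.4°C, DA = 11300 + 120 × (-16.4) = 9332 ft.
Field Y is higher by 9332 − 1720 = 7612 ft.

Field Y by 7612 ft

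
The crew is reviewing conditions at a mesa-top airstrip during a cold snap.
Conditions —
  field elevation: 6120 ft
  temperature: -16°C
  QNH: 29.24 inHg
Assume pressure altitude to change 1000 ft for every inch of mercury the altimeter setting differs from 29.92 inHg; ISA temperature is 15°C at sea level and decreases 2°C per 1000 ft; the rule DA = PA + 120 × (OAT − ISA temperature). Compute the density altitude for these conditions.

4712 ft

Pressure altitude = 6120 + (29.92 − 29.24) × 1000 = 6120 + (+680) = 6800 ft.
ISA temperature at 6800 ft = 15 − 2 × (6800/1000) = 1.4°C.
ISA deviation = -16 − 1.4 = -17.4°C.
Density altitude = 6800 + 120 × (-17.4) = 4712 ft.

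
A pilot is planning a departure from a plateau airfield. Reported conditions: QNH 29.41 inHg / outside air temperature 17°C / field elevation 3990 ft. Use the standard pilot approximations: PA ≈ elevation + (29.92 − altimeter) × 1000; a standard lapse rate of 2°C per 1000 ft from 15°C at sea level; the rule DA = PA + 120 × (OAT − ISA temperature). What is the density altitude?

Pressure altitude = 3990 + (29.92 − 29.41) × 1000 = 3990 + (+510) = 4500 ft.
ISA temperature at 4500 ft = 15 − 2 × (4500/1000) = 6°C.
ISA deviation = 17 − 6 = +11°C.
Density altitude = 4500 + 120 × (11) = 5820 ft.

5820 ft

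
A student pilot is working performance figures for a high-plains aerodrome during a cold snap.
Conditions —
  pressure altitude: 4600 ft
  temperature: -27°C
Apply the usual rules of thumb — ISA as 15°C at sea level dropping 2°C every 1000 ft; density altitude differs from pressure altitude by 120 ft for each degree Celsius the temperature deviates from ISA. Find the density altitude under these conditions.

664 ft

ISA temperature at 4600 ft = 15 − 2 × (4600/1000) = 5.8°C.
ISA deviation = -27 − 5.8 = -32.8°C.
Density altitude = 4600 + 120 × (-32.8) = 4600 + (-3936) = 664 ft.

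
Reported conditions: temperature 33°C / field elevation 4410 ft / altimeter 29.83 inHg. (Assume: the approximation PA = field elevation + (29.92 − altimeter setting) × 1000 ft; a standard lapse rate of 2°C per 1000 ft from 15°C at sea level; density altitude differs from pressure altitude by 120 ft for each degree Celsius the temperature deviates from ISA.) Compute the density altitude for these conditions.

Pressure altitude = 4410 + (29.92 − 29.83) × 1000 = 4410 + (+90) = 4500 ft.
ISA temperature at 4500 ft = 15 − 2 × (4500/1000) = 6°C.
ISA deviation = 33 − 6 = +27°C.
Density altitude = 4500 + 120 × (27) = 7740 ft.

7740 ft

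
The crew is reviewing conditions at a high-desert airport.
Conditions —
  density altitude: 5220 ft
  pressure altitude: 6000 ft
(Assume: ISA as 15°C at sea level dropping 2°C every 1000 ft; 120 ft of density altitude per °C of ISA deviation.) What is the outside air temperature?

-3.5°C

Density altitude − pressure altitude = 5220 − 6000 = -780 ft.
At 120 ft/°C that is an ISA deviation of -780/120 = -6.5°C.
ISA temperature at 6000 ft = 15 − 2 × (6000/1000) = 3°C.
OAT = ISA + deviation = 3 + (-6.5) = -3.5°C.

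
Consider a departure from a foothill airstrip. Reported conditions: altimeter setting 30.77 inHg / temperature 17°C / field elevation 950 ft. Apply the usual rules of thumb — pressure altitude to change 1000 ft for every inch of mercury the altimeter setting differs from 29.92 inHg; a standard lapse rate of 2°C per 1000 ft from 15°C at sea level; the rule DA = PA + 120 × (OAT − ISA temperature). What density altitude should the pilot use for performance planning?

364 ft

Pressure altitude = 950 + (29.92 − 30.77) × 1000 = 950 + (-850) = 100 ft.
ISA temperature at 100 ft = 15 − 2 × (100/1000) = 14.8°C.
ISA deviation = 17 − 14.8 = +2.2°C.
Density altitude = 100 + 120 × (2.2) = 364 ft.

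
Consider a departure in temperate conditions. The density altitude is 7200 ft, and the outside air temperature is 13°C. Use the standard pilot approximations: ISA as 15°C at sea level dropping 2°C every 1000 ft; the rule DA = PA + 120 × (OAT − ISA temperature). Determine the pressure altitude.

DA = PA + 120 × (OAT − (15 − 2·PA/1000)) = PA + 120·OAT − 1800 + 0.24·PA = 1.24·PA + 120·OAT − 1800.
So 1.24·PA = 7200 − 120 × 13 + 1800 = 7440.
PA = 7440 / 1.24 = 6000 ft.

6000 ft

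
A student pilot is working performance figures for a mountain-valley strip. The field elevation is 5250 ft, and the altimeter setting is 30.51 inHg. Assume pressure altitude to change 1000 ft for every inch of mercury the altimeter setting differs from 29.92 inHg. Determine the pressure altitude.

4660 ft

Pressure correction = (29.92 − 30.51) × 1000 = -590 ft.
Pressure altitude = 5250 + (-590) = 4660 ft.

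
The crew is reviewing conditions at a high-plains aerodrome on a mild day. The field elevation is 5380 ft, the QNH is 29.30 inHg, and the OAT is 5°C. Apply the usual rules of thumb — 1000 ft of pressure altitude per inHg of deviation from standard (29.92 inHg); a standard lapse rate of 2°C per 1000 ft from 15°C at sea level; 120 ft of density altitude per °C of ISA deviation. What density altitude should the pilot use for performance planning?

6240 ft

Pressure altitude = 5380 + (29.92 − 29.30) × 1000 = 5380 + (+620) = 6000 ft.
ISA temperature at 6000 ft = 15 − 2 × (6000/1000) = 3°C.
ISA deviation = 5 − 3 = +2°C.
Density altitude = 6000 + 120 × (2) = 6240 ft.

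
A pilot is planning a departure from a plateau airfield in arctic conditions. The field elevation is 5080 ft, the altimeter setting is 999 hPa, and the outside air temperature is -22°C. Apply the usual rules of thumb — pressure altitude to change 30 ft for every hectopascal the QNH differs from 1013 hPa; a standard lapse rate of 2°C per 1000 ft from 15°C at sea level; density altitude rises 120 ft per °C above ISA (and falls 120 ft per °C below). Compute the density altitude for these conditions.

2380 ft

Pressure altitude = 5080 + (1013 − 999) × 30 = 5080 + (+420) = 5500 ft.
ISA temperature at 5500 ft = 15 − 2 × (5500/1000) = 4°C.
ISA deviation = -22 − 4 = -26°C.
Density altitude = 5500 + 120 × (-26) = 2380 ft.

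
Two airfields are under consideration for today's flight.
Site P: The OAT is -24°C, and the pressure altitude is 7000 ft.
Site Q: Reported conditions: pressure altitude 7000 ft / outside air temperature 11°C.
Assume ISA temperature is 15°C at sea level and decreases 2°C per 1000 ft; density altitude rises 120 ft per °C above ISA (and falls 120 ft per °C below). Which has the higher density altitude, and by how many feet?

Site Q by 4200 ft

Site P: ISA temp = 1°C, deviation -25°C, DA = 7000 + 120 × (-25) = 4000 ft.
Site Q: ISA temp = 1°C, deviation +10°C, DA = 7000 + 120 × 10 = 8200 ft.
Site Q is higher by 8200 − 4000 = 4200 ft.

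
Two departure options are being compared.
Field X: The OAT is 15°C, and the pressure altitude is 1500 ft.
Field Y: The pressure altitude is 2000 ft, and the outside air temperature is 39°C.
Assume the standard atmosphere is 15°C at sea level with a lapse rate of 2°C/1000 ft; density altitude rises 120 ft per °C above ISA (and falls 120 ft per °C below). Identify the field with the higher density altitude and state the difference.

Field Y by 3500 ft

Field X: ISA temp = 12°C, deviation +3°C, DA = 1500 + 120 × 3 = 1860 ft.
Field Y: ISA temp = 11°C, deviation +28°C, DA = 2000 + 120 × 28 = 5360 ft.
Field Y is higher by 5360 − 1860 = 3500 ft.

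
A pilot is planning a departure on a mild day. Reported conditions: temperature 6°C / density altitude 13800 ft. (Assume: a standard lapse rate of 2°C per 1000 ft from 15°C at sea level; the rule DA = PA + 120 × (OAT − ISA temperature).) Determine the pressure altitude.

DA = PA + 120 × (OAT − (15 − 2·PA/1000)) = PA + 120·OAT − 1800 + 0.24·PA = 1.24·PA + 120·OAT − 1800.
So 1.24·PA = 13800 − 120 × 6 + 1800 = 14880.
PA = 14880 / 1.24 = 12000 ft.

12000 ft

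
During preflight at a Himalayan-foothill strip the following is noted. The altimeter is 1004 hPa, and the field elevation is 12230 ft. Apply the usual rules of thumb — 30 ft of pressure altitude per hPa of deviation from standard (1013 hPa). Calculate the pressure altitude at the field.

12500 ft

Pressure correction = (1013 − 1004) × 30 = +270 ft.
Pressure altitude = 12230 + (+270) = 12500 ft.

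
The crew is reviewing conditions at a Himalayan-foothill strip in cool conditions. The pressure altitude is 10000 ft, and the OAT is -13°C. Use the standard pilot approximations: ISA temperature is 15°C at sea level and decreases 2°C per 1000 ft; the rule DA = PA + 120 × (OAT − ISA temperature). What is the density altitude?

9040 ft

ISA temperature at 10000 ft = 15 − 2 × (10000/1000) = -5°C.
ISA deviation = -13 − (-5) = -8°C.
Density altitude = 10000 + 120 × (-8) = 10000 + (-960) = 9040 ft.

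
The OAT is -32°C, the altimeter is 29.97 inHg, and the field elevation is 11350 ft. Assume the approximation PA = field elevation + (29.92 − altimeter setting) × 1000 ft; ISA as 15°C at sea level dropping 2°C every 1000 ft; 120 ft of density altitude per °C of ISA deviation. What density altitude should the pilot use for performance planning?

8372 ft

Pressure altitude = 11350 + (29.92 − 29.97) × 1000 = 11350 + (-50) = 11300 ft.
ISA temperature at 11300 ft = 15 − 2 × (11300/1000) = -7.6°C.
ISA deviation = -32 − (-7.6) = -24.4°C.
Density altitude = 11300 + 120 × (-24.4) = 8372 ft.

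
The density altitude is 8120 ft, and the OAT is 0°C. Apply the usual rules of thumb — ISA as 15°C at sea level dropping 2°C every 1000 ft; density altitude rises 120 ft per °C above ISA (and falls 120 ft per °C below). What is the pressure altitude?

8000 ft

DA = PA + 120 × (OAT − (15 − 2·PA/1000)) = PA + 120·OAT − 1800 + 0.24·PA = 1.24·PA + 120·OAT − 1800.
So 1.24·PA = 8120 − 120 × 0 + 1800 = 9920.
PA = 9920 / 1.24 = 8000 ft.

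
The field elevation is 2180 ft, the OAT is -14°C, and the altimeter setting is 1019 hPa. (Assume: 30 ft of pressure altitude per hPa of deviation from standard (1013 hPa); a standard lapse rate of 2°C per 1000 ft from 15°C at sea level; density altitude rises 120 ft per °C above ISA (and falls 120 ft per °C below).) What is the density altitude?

Pressure altitude = 2180 + (1013 − 1019) × 30 = 2180 + (-180) = 2000 ft.
ISA temperature at 2000 ft = 15 − 2 × (2000/1000) = 11°C.
ISA deviation = -14 − 11 = -25°C.
Density altitude = 2000 + 120 × (-25) = -1000 ft.

-1000 ft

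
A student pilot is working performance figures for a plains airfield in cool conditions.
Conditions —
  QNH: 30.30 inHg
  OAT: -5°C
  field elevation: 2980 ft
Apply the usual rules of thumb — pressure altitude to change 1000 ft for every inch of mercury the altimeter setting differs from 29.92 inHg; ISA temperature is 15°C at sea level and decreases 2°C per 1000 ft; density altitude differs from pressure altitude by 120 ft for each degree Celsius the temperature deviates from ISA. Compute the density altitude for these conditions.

824 ft

Pressure altitude = 2980 + (29.92 − 30.30) × 1000 = 2980 + (-380) = 2600 ft.
ISA temperature at 2600 ft = 15 − 2 × (2600/1000) = 9.8°C.
ISA deviation = -5 − 9.8 = -14.8°C.
Density altitude = 2600 + 120 × (-14.8) = 824 ft.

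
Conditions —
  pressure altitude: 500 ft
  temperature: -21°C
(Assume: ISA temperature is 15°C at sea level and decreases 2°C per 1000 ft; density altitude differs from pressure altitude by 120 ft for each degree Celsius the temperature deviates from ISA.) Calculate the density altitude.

-3700 ft

ISA temperature at 500 ft = 15 − 2 × (500/1000) = 14°C.
ISA deviation = -21 − 14 = -35°C.
Density altitude = 500 + 120 × (-35) = 500 + (-4200) = -3700 ft.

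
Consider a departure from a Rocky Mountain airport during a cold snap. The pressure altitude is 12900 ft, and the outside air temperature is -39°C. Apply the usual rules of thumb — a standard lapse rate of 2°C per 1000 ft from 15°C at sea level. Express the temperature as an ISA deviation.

ISA-28.2°C

ISA temperature at 12900 ft = 15 − 2 × (12900/1000) = -10.8°C.
Deviation = OAT − ISA = -39 − (-10.8) = -28.2°C.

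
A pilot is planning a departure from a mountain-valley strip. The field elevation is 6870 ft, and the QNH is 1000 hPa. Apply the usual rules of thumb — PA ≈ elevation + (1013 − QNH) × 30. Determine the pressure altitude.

Pressure correction = (1013 − 1000) × 30 = +390 ft.
Pressure altitude = 6870 + (+390) = 7260 ft.

7260 ft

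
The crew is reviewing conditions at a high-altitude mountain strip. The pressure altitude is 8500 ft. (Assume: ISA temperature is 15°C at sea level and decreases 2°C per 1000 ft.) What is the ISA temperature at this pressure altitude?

-2°C

ISA temperature = 15 − 2 × (8500/1000) = 15 − 17 = -2°C.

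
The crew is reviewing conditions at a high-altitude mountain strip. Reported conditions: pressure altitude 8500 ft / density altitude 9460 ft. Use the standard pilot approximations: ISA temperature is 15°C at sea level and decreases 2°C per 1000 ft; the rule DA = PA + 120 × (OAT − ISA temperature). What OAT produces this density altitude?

Density altitude − pressure altitude = 9460 − 8500 = +960 ft.
At 120 ft/°C that is an ISA deviation of 960/120 = +8°C.
ISA temperature at 8500 ft = 15 − 2 × (8500/1000) = -2°C.
OAT = ISA + deviation = -2 + (+8) = 6°C.

6°C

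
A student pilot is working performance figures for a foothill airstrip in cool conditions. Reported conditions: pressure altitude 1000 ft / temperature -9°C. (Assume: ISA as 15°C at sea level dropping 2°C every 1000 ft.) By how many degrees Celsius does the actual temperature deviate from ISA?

ISA temperature at 1000 ft = 15 − 2 × (1000/1000) = 13°C.
Deviation = OAT − ISA = -9 − 13 = -22°C.

ISA-22°C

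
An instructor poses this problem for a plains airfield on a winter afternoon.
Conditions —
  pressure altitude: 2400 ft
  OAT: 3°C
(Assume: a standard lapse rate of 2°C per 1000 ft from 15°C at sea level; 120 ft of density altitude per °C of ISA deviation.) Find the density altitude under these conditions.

ISA temperature at 2400 ft = 15 − 2 × (2400/1000) = 10.2°C.
ISA deviation = 3 − 10.2 = -7.2°C.
Density altitude = 2400 + 120 × (-7.2) = 2400 + (-864) = 1536 ft.

1536 ft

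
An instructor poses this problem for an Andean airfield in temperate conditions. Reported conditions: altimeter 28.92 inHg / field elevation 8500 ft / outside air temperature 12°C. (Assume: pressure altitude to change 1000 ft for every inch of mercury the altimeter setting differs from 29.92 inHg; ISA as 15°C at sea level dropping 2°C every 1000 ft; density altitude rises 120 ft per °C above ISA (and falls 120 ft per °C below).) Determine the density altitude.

11420 ft

Pressure altitude = 8500 + (29.92 − 28.92) × 1000 = 8500 + (+1000) = 9500 ft.
ISA temperature at 9500 ft = 15 − 2 × (9500/1000) = -4°C.
ISA deviation = 12 − (-4) = +16°C.
Density altitude = 9500 + 120 × (16) = 11420 ft.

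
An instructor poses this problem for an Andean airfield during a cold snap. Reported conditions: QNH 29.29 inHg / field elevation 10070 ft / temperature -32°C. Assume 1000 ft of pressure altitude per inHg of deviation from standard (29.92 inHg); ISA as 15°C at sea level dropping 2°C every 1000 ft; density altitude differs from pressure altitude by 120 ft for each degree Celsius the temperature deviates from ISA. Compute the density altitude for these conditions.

Pressure altitude = 10070 + (29.92 − 29.29) × 1000 = 10070 + (+630) = 10700 ft.
ISA temperature at 10700 ft = 15 − 2 × (10700/1000) = -6.4°C.
ISA deviation = -32 − (-6.4) = -25.6°C.
Density altitude = 10700 + 120 × (-25.6) = 7628 ft.

7628 ft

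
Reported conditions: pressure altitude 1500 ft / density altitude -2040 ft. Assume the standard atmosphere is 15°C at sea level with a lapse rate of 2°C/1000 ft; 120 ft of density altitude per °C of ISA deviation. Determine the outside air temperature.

Density altitude − pressure altitude = -2040 − 1500 = -3540 ft.
At 120 ft/°C that is an ISA deviation of -3540/120 = -29.5°C.
ISA temperature at 1500 ft = 15 − 2 × (1500/1000) = 12°C.
OAT = ISA + deviation = 12 + (-29.5) = -17.5°C.

-17.5°C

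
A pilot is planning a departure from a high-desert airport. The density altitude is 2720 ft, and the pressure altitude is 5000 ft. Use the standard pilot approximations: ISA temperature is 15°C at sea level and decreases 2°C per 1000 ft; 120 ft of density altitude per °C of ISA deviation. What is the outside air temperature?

-14°C

Density altitude − pressure altitude = 2720 − 5000 = -2280 ft.
At 120 ft/°C that is an ISA deviation of -2280/120 = -19°C.
ISA temperature at 5000 ft = 15 − 2 × (5000/1000) = 5°C.
OAT = ISA + deviation = 5 + (-19) = -14°C.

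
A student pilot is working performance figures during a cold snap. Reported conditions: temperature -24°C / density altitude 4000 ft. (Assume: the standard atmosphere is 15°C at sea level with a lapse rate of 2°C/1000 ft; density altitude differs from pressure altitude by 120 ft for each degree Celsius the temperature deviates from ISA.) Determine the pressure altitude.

DA = PA + 120 × (OAT − (15 − 2·PA/1000)) = PA + 120·OAT − 1800 + 0.24·PA = 1.24·PA + 120·OAT − 1800.
So 1.24·PA = 4000 − 120 × (-24) + 1800 = 8680.
PA = 8680 / 1.24 = 7000 ft.

7000 ft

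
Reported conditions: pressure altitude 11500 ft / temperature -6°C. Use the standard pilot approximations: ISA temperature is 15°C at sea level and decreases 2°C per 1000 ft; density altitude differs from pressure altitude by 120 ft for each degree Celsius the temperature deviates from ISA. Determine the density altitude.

11740 ft

ISA temperature at 11500 ft = 15 − 2 × (11500/1000) = -8°C.
ISA deviation = -6 − (-8) = +2°C.
Density altitude = 11500 + 120 × (2) = 11500 + (+240) = 11740 ft.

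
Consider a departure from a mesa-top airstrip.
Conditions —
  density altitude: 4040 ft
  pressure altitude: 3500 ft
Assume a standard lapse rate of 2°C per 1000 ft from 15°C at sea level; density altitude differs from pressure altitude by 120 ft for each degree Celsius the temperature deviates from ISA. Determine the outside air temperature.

12.5°C

Density altitude − pressure altitude = 4040 − 3500 = +540 ft.
At 120 ft/°C that is an ISA deviation of 540/120 = +4.5°C.
ISA temperature at 3500 ft = 15 − 2 × (3500/1000) = 8°C.
OAT = ISA + deviation = 8 + (+4.5) = 12.5°C.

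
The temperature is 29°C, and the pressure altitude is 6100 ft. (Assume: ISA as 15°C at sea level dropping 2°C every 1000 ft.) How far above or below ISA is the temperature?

ISA temperature at 6100 ft = 15 − 2 × (6100/1000) = 2.8°C.
Deviation = OAT − ISA = 29 − 2.8 = +26.2°C.

ISA+26.2°C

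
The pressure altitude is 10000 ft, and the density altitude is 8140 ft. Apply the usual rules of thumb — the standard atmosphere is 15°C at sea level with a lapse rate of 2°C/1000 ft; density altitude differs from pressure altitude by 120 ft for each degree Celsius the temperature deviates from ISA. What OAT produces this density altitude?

Density altitude − pressure altitude = 8140 − 10000 = -1860 ft.
At 120 ft/°C that is an ISA deviation of -1860/120 = -15.5°C.
ISA temperature at 10000 ft = 15 − 2 × (10000/1000) = -5°C.
OAT = ISA + deviation = -5 + (-15.5) = -20.5°C.

-20.5°C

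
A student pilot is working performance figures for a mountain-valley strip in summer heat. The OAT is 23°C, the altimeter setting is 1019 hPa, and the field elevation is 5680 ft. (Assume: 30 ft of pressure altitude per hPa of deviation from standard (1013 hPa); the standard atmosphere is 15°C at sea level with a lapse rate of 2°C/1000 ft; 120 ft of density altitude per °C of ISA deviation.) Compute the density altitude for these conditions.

Pressure altitude = 5680 + (1013 − 1019) × 30 = 5680 + (-180) = 5500 ft.
ISA temperature at 5500 ft = 15 − 2 × (5500/1000) = 4°C.
ISA deviation = 23 − 4 = +19°C.
Density altitude = 5500 + 120 × (19) = 7780 ft.

7780 ft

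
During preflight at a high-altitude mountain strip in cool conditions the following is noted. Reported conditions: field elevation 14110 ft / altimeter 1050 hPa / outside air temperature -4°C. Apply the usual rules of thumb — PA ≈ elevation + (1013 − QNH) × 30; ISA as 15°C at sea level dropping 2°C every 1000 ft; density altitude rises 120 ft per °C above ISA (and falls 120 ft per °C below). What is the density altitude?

Pressure altitude = 14110 + (1013 − 1050) × 30 = 14110 + (-1110) = 13000 ft.
ISA temperature at 13000 ft = 15 − 2 × (13000/1000) = -11°C.
ISA deviation = -4 − (-11) = +7°C.
Density altitude = 13000 + 120 × (7) = 13840 ft.

13840 ft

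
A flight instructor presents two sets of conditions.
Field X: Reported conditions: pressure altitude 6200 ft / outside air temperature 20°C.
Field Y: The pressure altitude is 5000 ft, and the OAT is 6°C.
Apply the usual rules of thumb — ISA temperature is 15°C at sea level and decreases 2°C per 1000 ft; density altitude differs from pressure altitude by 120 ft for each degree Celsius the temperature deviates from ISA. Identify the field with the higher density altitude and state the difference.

Field X: ISA temp = 2.6°C, deviation +17.4°C, DA = 6200 + 120 × 17.4 = 8288 ft.
Field Y: ISA temp = 5°C, deviation +1°C, DA = 5000 + 120 × 1 = 5120 ft.
Field X is higher by 8288 − 5120 = 3168 ft.

Field X by 3168 ft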